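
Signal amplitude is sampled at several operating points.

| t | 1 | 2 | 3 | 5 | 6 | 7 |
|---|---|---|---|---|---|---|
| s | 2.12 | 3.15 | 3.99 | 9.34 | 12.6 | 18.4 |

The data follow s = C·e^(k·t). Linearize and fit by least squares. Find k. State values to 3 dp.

k = 0.361

Let Y = ln s. Fitting Y = k·t + ln C by least squares:
Σt = 24.0000, Σ(t)² = 124.0000, Σln s = 10.9630, Σt·ln s = 53.9578.
Equations: 124.0000·k + 24.0000·ln C = 53.9578;  24.0000·k + 6·ln C = 10.9630.
Slope k = (n·Σt·ln s − Σt·Σln s)/(n·Σ(t)² − (Σt)²) = (6·53.9578 − 24.0000·10.9630)/168.0000 = 0.36093; ln C = (Σln s − k·Σt)/n = 0.38346.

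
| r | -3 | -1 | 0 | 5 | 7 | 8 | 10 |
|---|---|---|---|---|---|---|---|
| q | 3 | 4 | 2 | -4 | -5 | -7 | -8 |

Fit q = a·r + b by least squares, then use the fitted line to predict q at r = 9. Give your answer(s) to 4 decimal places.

Setting ∂/∂a … = 0 gives: 248·a + 26·b = -204;  26·a + 7·b = -15.
(Σr·r = 248, Σr = 26, Σ1 = 7, Σr·q = -204, Σq = -15.)
det = 248·7 − 26² = 1060.
a = ((-204)·7 − 26·(-15))/1060 = -519/530; b = (248·(-15) − 26·(-204))/1060 = 396/265.
At r = 9: q̂ = (-519/530)·(9) + (396/265)·(1) = -3879/530.

q̂ = -7.3189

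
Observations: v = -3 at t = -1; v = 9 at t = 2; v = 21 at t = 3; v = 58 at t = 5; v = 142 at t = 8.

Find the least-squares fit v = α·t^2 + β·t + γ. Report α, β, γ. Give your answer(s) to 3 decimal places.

Sums needed: Σt^2·t^2 = 4819, Σt^2·t = 671, Σt^2 = 103, Σt·t = 103, Σt = 17, Σ1 = 5.
And Σt^2·v = 10760, Σt·v = 1510, Σv = 227.
MᵀM·[α, β, γ]ᵀ = Mᵀv becomes [[4819, 671, 103]; [671, 103, 17]; [103, 17, 5]]·[α, β, γ]ᵀ = [10760, 1510, 227]ᵀ.
Solving the 3×3 system (Gaussian elimination) gives α = 2447/1218, β = 2525/1218, γ = -88/29.

α = 2.009, β = 2.073, γ = -3.034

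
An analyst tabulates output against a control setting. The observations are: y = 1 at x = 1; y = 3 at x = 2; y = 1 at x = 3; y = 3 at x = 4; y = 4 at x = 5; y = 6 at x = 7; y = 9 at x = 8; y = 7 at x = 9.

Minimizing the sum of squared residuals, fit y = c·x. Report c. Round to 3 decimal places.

Entries of MᵀM: Σx·x = 249.
For Mᵀy: Σx·y = 219.
MᵀM·[c]ᵀ = Mᵀy becomes [[249]]·[c]ᵀ = [219]ᵀ.
c = 219/249 = 0.879518.

c = 0.880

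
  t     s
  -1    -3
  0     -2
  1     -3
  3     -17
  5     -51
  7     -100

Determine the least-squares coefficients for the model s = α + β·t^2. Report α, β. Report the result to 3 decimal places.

Sums needed: Σ1 = 6, Σt^2 = 85, Σt^2·t^2 = 3109.
Right-hand side: Σs = -176, Σt^2·s = -6334.
So AᵀA·[α, β]ᵀ = Aᵀs: [[6, 85]; [85, 3109]]·[α, β]ᵀ = [-176, -6334]ᵀ.
Δ = 6·3109 − 85² = 11429.
α = ((-176)·3109 − 85·(-6334))/11429 = -8794/11429; β = (6·(-6334) − 85·(-176))/11429 = -23044/11429.

α = -0.769, β = -2.016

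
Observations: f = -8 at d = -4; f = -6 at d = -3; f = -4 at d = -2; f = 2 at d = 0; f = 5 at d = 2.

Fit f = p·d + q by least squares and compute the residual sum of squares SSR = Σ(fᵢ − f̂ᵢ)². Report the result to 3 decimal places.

SSR = 1.543

With design matrix X, XᵀX = [[33, -7]; [-7, 5]] and Xᵀf = [68, -11]ᵀ.
Determinant 33·5 − (-7)² = 116.
p = (68·5 − (-7)·(-11))/116 = 263/116; q = (33·(-11) − (-7)·68)/116 = 113/116.
Residuals: 11/116, -5/29, -51/116, 119/116, -59/116; SSR = 179/116.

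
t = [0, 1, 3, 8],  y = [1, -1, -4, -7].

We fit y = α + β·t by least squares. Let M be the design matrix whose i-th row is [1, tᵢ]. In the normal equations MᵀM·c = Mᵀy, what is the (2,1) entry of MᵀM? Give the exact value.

12

Row 2 ↔ basis t, column 1 ↔ basis 1, so (MᵀM)_{2,1} = Σᵢ t = (0)·(1) + (1)·(1) + (3)·(1) + (8)·(1) = 12.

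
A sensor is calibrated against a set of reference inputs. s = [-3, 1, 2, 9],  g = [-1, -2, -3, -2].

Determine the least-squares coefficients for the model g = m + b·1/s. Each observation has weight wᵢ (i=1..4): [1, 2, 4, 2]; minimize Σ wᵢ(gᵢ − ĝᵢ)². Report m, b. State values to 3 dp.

m = -2.025, b = -0.713

The normal system XᵀWX·[m, b]ᵀ = XᵀWg is [[9, 35/9]; [35/9, 254/81]]·[m, b]ᵀ = [-21, -91/9]ᵀ.
Δ = 9·(254/81) − (35/9)² = 1061/81.
m = ((-21)·(254/81) − (35/9)·(-91/9))/(1061/81) = -2149/1061; b = (9·(-91/9) − (35/9)·(-21))/(1061/81) = -756/1061.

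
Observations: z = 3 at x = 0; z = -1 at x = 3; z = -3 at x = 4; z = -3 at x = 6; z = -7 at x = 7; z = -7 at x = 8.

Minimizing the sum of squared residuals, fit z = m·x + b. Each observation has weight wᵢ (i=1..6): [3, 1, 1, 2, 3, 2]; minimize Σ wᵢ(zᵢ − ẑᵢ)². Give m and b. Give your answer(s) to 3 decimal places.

Compute the Gram sums: Σwᵢ·x·x = 372, Σwᵢ·x = 56, Σwᵢ·1 = 12.
Moment sums: Σwᵢ·x·z = -310, Σwᵢ·z = -36.
det = 372·12 − 56² = 1328.
m = ((-310)·12 − 56·(-36))/1328 = -213/166; b = (372·(-36) − 56·(-310))/1328 = 248/83.

m = -1.283, b = 2.988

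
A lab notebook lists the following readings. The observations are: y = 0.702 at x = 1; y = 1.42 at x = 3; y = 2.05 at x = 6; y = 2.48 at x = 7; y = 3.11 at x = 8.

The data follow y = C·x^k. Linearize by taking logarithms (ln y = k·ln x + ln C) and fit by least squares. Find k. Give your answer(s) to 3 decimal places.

Taking logs, ln y = k·ln x + ln C, so regress ln y on ln x.
AᵀA = [[12.5280, 6.9157]; [6.9157, 5]], rhs = [5.7982, 2.7576]ᵀ  (here Σln x = 6.9157, Σ(ln x)² = 12.5280, Σln y = 2.7576, Σln x·ln y = 5.7982).
Slope k = (n·Σln x·ln y − Σln x·Σln y)/(n·Σ(ln x)² − (Σln x)²) = (5·5.7982 − 6.9157·2.7576)/14.8127 = 0.66973; ln C = (Σln y − k·Σln x)/n = -0.37482.

k = 0.670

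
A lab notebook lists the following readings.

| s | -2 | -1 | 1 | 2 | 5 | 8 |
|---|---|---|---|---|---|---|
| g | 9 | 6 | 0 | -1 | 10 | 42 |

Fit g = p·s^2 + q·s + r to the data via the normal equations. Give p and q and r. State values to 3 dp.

Entries of XᵀX: Σs^2·s^2 = 4755, Σs^2·s = 637, Σs^2 = 99, Σs·s = 99, Σs = 13, Σ1 = 6.
And Σs^2·g = 2976, Σs·g = 360, Σg = 66.
Normal equations: [[4755, 637, 99]; [637, 99, 13]; [99, 13, 6]]·[p, q, r]ᵀ = [2976, 360, 66]ᵀ.
Row-reducing yields p = 2099/2130, q = -9991/3550, r = 4462/5325.

p = 0.985, q = -2.814, r = 0.838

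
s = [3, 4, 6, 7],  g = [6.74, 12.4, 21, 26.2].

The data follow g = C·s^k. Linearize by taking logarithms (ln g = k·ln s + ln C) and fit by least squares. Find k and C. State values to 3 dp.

Let Y = ln g. Fitting Y = k·ln s + ln C by least squares:
AᵀA = [[10.1257, 6.2226]; [6.2226, 4]], rhs = [17.3964, 10.7360]ᵀ  (here Σln s = 6.2226, Σ(ln s)² = 10.1257, Σln g = 10.7360, Σln s·ln g = 17.3964).
Slope k = (n·Σln s·ln g − Σln s·Σln g)/(n·Σ(ln s)² − (Σln s)²) = (4·17.3964 − 6.2226·10.7360)/1.7825 = 1.55955; ln C = (Σln g − k·Σln s)/n = 0.25791, so C = exp(0.25791) = 1.29422.

k = 1.560, C = 1.294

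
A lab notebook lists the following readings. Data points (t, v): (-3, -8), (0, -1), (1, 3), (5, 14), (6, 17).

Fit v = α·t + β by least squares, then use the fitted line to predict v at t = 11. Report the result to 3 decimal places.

Sums needed: Σt·t = 71, Σt = 9, Σ1 = 5.
And Σt·v = 199, Σv = 25.
Normal equations: [[71, 9]; [9, 5]]·[α, β]ᵀ = [199, 25]ᵀ.
det = 71·5 − 9² = 274.
α = (199·5 − 9·25)/274 = 385/137; β = (71·25 − 9·199)/274 = -8/137.
At t = 11: v̂ = (385/137)·(11) + (-8/137)·(1) = 4227/137.

v̂ = 30.854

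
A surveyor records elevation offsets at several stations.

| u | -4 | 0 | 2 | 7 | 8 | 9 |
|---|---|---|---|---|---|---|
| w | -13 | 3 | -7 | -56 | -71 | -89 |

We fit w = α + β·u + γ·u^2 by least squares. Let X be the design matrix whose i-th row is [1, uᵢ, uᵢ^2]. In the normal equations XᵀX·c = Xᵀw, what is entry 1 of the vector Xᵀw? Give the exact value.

Entry 1 ↔ basis 1, so (Xᵀw)_{1} = Σᵢ wᵢ = (1)·(-13) + (1)·(3) + (1)·(-7) + (1)·(-56) + (1)·(-71) + (1)·(-89) = -233.

-233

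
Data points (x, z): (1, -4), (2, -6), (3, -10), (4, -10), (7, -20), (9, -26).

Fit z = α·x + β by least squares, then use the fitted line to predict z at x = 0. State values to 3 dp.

ẑ = -0.704

Sums needed: Σx·x = 160, Σx = 26, Σ1 = 6.
For Aᵀz: Σx·z = -460, Σz = -76.
Normal equations: [[160, 26]; [26, 6]]·[α, β]ᵀ = [-460, -76]ᵀ.
Eliminating β: 6·(row 1) − 26·(row 2) gives 284·α = 6·(-460) − 26·(-76) = -784, so α = -196/71.
Then β = ((-76) − 26·(-196/71))/6 = -50/71.
At x = 0: ẑ = (-196/71)·(0) + (-50/71)·(1) = -50/71.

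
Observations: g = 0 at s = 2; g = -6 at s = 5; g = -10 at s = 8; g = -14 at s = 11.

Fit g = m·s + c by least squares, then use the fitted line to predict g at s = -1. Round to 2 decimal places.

Sums needed: Σs·s = 214, Σs = 26, Σ1 = 4.
For Aᵀg: Σs·g = -264, Σg = -30.
Normal equations: [[214, 26]; [26, 4]]·[m, c]ᵀ = [-264, -30]ᵀ.
det = 214·4 − 26² = 180.
m = ((-264)·4 − 26·(-30))/180 = -23/15; c = (214·(-30) − 26·(-264))/180 = 37/15.
At s = -1: ĝ = (-23/15)·(-1) + (37/15)·(1) = 4.

ĝ = 4.00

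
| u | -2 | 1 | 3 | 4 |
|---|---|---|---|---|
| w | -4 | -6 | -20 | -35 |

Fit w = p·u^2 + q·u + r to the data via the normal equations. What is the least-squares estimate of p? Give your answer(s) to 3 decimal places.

p = -1.553

From the data, Σu^2·u^2 = 354, Σu^2·u = 84, Σu^2 = 30, Σu·u = 30, Σu = 6, Σ1 = 4.
Right-hand side: Σu^2·w = -762, Σu·w = -198, Σw = -65.
Normal equations: [[354, 84, 30]; [84, 30, 6]; [30, 6, 4]]·[p, q, r]ᵀ = [-762, -198, -65]ᵀ.
Inverting the 3×3 Gram matrix, [p, q, r]ᵀ = [-205/132, -251/132, -7/4]ᵀ.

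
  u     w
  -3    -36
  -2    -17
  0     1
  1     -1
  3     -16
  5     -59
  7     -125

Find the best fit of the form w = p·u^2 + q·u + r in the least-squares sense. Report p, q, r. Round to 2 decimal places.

XᵀX·[p, q, r]ᵀ = Xᵀw reads: 3205·p + 461·q + 97·r = -8137;  461·p + 97·q + 11·r = -1077;  97·p + 11·q + 7·r = -253.
Solving the 3×3 system (Gaussian elimination) gives p = -10339/3443, q = 96086/30987, r = 18470/30987.

p = -3.00, q = 3.10, r = 0.60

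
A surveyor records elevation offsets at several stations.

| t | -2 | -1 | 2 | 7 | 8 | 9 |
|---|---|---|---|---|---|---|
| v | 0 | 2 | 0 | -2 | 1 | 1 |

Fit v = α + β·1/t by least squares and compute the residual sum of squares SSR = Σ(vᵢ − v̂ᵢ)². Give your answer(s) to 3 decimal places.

Entries of AᵀA: Σ1 = 6, Σ1/t = -313/504, Σ1/t·1/t = 393313/254016.
For Aᵀv: Σv = 2, Σ1/t·v = -1033/504.
AᵀA·[α, β]ᵀ = Aᵀv becomes [[6, -313/504]; [-313/504, 393313/254016]]·[α, β]ᵀ = [2, -1033/504]ᵀ.
Determinant 6·(393313/254016) − (-313/504)² = 2261909/254016.
α = (2·(393313/254016) − (-313/504)·(-1033/504))/(2261909/254016) = 463297/2261909; β = (6·(-1033/504) − (-313/504)·2)/(2261909/254016) = -2808288/2261909.
Residuals: -1867441/2261909, 1252233/2261909, 940847/2261909, -4585931/2261909, 2149648/2261909, 2110644/2261909; SSR = 15936620/2261909.

SSR = 7.046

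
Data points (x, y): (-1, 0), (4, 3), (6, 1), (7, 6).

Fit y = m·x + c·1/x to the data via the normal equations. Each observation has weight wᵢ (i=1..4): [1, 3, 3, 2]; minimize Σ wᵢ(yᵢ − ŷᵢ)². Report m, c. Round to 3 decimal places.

Normal-equation sums: Σwᵢ·x·x = 255, Σwᵢ·x·1/x = 9, Σwᵢ·1/x·1/x = 3085/2352.
Right-hand side: Σwᵢ·x·y = 138, Σwᵢ·1/x·y = 125/28.
Normal equations: [[255, 9]; [9, 3085/2352]]·[m, c]ᵀ = [138, 125/28]ᵀ.
det = 255·(3085/2352) − 9² = 198721/784.
m = (138·(3085/2352) − 9·(125/28))/(198721/784) = 110410/198721; c = (255·(125/28) − 9·138)/(198721/784) = -81228/198721.

m = 0.556, c = -0.409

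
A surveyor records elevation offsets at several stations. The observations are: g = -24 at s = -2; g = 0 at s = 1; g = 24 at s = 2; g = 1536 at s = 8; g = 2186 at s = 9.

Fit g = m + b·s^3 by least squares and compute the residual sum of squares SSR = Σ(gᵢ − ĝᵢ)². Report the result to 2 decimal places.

With design matrix A, AᵀA = [[5, 1242]; [1242, 793714]] and Aᵀg = [3722, 2380410]ᵀ.
Determinant 5·793714 − 1242² = 2426006.
m = (3722·793714 − 1242·2380410)/2426006 = -1132856/1213003; b = (5·2380410 − 1242·3722)/2426006 = 3639663/1213003.
Residuals: 1138088/1213003, -2506807/1213003, 1127624/1213003, 798008/1213003, -556913/1213003; SSR = 8077334/1213003.

SSR = 6.66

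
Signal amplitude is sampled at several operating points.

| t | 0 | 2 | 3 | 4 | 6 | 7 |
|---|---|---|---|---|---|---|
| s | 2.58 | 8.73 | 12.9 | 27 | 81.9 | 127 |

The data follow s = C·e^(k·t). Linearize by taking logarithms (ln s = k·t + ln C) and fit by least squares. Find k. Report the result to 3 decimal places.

Linearized form: ln s = k·t + ln C. From the 6 transformed points,
AᵀA = [[114.0000, 22.0000]; [22.0000, 6]], rhs = [85.5309, 18.2173]ᵀ  (here Σt = 22.0000, Σ(t)² = 114.0000, Σln s = 18.2173, Σt·ln s = 85.5309).
Slope k = (n·Σt·ln s − Σt·Σln s)/(n·Σ(t)² − (Σt)²) = (6·85.5309 − 22.0000·18.2173)/200.0000 = 0.56202; ln C = (Σln s − k·Σt)/n = 0.97547.

k = 0.562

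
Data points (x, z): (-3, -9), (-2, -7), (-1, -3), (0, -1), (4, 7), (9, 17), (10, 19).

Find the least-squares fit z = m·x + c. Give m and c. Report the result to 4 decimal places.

From the data, Σx·x = 211, Σx = 17, Σ1 = 7.
And Σx·z = 415, Σz = 23.
Δ = 211·7 − 17² = 1188.
m = (415·7 − 17·23)/1188 = 419/198; c = (211·23 − 17·415)/1188 = -367/198.

m = 2.1162, c = -1.8535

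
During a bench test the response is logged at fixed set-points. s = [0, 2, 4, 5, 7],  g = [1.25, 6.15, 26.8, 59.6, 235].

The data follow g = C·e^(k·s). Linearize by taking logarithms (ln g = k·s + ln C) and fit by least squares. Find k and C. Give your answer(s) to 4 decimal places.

With ln gᵢ as the transformed response and sᵢ as the regressor:
Σs = 18.0000, Σ(s)² = 94.0000, Σln g = 14.8752, Σs·ln g = 75.4419.
Equations: 94.0000·k + 18.0000·ln C = 75.4419;  18.0000·k + 5·ln C = 14.8752.
Solving (det = 146.0000): k = 0.74969, ln C = 0.27615, so C = exp(0.27615) = 1.31805.

k = 0.7497, C = 1.3181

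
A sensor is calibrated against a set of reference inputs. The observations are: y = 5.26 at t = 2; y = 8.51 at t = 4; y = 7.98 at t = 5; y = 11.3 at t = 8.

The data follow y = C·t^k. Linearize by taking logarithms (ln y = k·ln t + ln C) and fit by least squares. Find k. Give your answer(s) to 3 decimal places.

With ln yᵢ as the transformed response and ln tᵢ as the regressor:
Σln t = 5.7683, Σ(ln t)² = 9.3166, Σln y = 8.3031, Σln t·ln y = 12.5040.
Equations: 9.3166·k + 5.7683·ln C = 12.5040;  5.7683·k + 4·ln C = 8.3031.
Slope k = (n·Σln t·ln y − Σln t·Σln y)/(n·Σ(ln t)² − (Σln t)²) = (4·12.5040 − 5.7683·8.3031)/3.9930 = 0.53122; ln C = (Σln y − k·Σln t)/n = 1.30972.

k = 0.531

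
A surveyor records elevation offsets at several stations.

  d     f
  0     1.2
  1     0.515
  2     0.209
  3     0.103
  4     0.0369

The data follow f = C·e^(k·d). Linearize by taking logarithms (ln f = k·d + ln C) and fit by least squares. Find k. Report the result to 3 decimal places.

k = -0.857

Linearized form: ln f = k·d + ln C. From the 5 transformed points,
Σd = 10.0000, Σ(d)² = 30.0000, Σln f = -7.6193, Σd·ln f = -23.8117.
Equations: 30.0000·k + 10.0000·ln C = -23.8117;  10.0000·k + 5·ln C = -7.6193.
Solving (det = 50.0000): k = -0.85732, ln C = 0.19078.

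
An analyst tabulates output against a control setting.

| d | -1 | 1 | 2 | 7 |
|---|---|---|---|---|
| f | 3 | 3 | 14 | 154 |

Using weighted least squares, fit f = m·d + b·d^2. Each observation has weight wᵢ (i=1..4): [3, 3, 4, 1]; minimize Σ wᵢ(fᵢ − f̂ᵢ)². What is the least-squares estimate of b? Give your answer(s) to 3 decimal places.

With design matrix M, MᵀWM = [[71, 375]; [375, 2471]] and MᵀWf = [1190, 7788]ᵀ.
Determinant 71·2471 − 375² = 34816.
m = (1190·2471 − 375·7788)/34816 = 9995/17408; b = (71·7788 − 375·1190)/34816 = 53349/17408.

b = 3.065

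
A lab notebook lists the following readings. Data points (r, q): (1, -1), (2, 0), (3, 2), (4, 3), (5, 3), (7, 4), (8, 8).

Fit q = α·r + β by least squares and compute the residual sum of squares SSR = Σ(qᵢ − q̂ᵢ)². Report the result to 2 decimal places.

SSR = 5.46

Setting ∂/∂α … = 0 gives: 168·α + 30·β = 124;  30·α + 7·β = 19.
Eliminating β: 7·(row 1) − 30·(row 2) gives 276·α = 7·124 − 30·19 = 298, so α = 149/138.
Then β = (19 − 30·(149/138))/7 = -44/23.
Residuals: -1/6, -17/69, 31/46, 41/69, -67/138, -227/138, 88/69; SSR = 377/69.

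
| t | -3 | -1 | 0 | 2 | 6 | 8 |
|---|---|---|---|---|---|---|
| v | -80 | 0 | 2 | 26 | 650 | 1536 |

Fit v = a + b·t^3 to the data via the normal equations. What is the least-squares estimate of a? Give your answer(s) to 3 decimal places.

a = 2.064

With design matrix M, MᵀM = [[6, 708]; [708, 309594]] and Mᵀv = [2134, 929200]ᵀ.
Eliminating b: 309594·(row 1) − 708·(row 2) gives 1356300·a = 309594·2134 − 708·929200 = 2799996, so a = 233333/113025.
Then b = (929200 − 708·(233333/113025))/309594 = 112898/37675.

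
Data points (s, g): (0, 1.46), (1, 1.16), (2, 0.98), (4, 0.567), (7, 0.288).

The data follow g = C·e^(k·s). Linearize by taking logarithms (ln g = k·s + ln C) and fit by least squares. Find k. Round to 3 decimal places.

k = -0.234

Let Y = ln g. Fitting Y = k·s + ln C by least squares:
Over the data: Σs = 14.0000, Σ(s)² = 70.0000, Σln g = -1.3055, Σs·ln g = -10.8751.
Normal system: [[70.0000, 14.0000]; [14.0000, 5]]·[k, ln C]ᵀ = [-10.8751, -1.3055]ᵀ.
Δ = 70.0000·5 − (14.0000)² = 154.0000; k = (-10.8751·5 − 14.0000·-1.3055)/154.0000 = -0.23440, ln C = (70.0000·-1.3055 − 14.0000·-10.8751)/154.0000 = 0.39522.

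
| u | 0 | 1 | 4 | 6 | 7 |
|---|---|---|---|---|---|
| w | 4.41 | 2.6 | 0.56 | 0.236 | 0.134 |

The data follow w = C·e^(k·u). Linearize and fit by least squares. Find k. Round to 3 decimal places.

With ln wᵢ as the transformed response and uᵢ as the regressor:
XᵀX = [[102.0000, 18.0000]; [18.0000, 5]], rhs = [-24.0967, -1.5943]ᵀ  (here Σu = 18.0000, Σ(u)² = 102.0000, Σln w = -1.5943, Σu·ln w = -24.0967).
Δ = 102.0000·5 − (18.0000)² = 186.0000; k = (-24.0967·5 − 18.0000·-1.5943)/186.0000 = -0.49348, ln C = (102.0000·-1.5943 − 18.0000·-24.0967)/186.0000 = 1.45766.

k = -0.493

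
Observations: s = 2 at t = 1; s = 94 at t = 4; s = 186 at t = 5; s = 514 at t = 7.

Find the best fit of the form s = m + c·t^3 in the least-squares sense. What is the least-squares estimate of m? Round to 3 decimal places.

m = -0.835

Sums needed: Σ1 = 4, Σt^3 = 533, Σt^3·t^3 = 137371.
For Aᵀs: Σs = 796, Σt^3·s = 205570.
Δ = 4·137371 − 533² = 265395.
m = (796·137371 − 533·205570)/265395 = -17038/20415; c = (4·205570 − 533·796)/265395 = 398012/265395.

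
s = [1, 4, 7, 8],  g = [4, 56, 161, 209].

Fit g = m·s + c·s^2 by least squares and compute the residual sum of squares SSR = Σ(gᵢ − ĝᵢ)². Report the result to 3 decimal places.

Forming MᵀM = [[130, 920]; [920, 6754]] and Mᵀg = [3027, 22165]ᵀ gives MᵀM·[m, c]ᵀ = Mᵀg.
Δ = 130·6754 − 920² = 31620.
m = (3027·6754 − 920·22165)/31620 = 26279/15810; c = (130·22165 − 920·3027)/31620 = 9661/3162.
Residuals: -5672/7905, 3682/7905, -2744/7905, 423/2635; SSR = 6941/7905.

SSR = 0.878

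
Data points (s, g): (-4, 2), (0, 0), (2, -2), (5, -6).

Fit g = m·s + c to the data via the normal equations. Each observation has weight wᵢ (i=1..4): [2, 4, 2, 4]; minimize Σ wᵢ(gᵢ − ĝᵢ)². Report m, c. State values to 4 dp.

Compute the Gram sums: Σwᵢ·s·s = 140, Σwᵢ·s = 16, Σwᵢ·1 = 12.
And Σwᵢ·s·g = -144, Σwᵢ·g = -24.
AᵀWA·[m, c]ᵀ = AᵀWg becomes [[140, 16]; [16, 12]]·[m, c]ᵀ = [-144, -24]ᵀ.
det = 140·12 − 16² = 1424.
m = ((-144)·12 − 16·(-24))/1424 = -84/89; c = (140·(-24) − 16·(-144))/1424 = -66/89.

m = -0.9438, c = -0.7416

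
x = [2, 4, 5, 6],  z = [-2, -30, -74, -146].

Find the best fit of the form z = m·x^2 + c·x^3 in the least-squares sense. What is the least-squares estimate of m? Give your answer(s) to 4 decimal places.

m = 2.2937

Setting ∂/∂m … = 0 gives: 2193·m + 11957·c = -7594;  11957·m + 66441·c = -42722.
Δ = 2193·66441 − 11957² = 2735264.
m = ((-7594)·66441 − 11957·(-42722))/2735264 = 392125/170954; c = (2193·(-42722) − 11957·(-7594))/2735264 = -180493/170954.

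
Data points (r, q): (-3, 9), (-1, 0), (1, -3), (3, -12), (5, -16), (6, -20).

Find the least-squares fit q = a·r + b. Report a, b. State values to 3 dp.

From the data, Σr·r = 81, Σr = 11, Σ1 = 6.
Right-hand side: Σr·q = -266, Σq = -42.
So XᵀX·[a, b]ᵀ = Xᵀq: [[81, 11]; [11, 6]]·[a, b]ᵀ = [-266, -42]ᵀ.
Determinant 81·6 − 11² = 365.
a = ((-266)·6 − 11·(-42))/365 = -1134/365; b = (81·(-42) − 11·(-266))/365 = -476/365.

a = -3.107, b = -1.304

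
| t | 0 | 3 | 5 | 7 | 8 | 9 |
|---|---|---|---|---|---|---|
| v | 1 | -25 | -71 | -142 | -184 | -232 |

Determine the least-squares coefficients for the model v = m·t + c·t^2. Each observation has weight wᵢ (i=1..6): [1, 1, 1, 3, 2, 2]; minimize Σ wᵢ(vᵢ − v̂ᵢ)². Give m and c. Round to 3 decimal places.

Forming XᵀWX = [[471, 3663]; [3663, 29223]] and XᵀWv = [-10532, -84010]ᵀ gives XᵀWX·[m, c]ᵀ = XᵀWv.
Eliminating c: 29223·(row 1) − 3663·(row 2) gives 346464·m = 29223·(-10532) − 3663·(-84010) = -48006, so m = -889/6416.
Then c = ((-84010) − 3663·(-889/6416))/29223 = -164999/57744.

m = -0.139, c = -2.857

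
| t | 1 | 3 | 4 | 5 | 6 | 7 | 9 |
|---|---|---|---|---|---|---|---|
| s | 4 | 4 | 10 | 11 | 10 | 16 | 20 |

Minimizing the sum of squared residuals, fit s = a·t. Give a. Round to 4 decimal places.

The normal equations are: 217·a = 463.
Hence a = 463 / 217 ≈ 2.13364.

a = 2.1336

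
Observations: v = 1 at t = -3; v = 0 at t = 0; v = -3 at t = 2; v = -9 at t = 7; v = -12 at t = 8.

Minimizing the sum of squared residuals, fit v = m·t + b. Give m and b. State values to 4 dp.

The normal system MᵀM·[m, b]ᵀ = Mᵀv is [[126, 14]; [14, 5]]·[m, b]ᵀ = [-168, -23]ᵀ.
Eliminating b: 5·(row 1) − 14·(row 2) gives 434·m = 5·(-168) − 14·(-23) = -518, so m = -37/31.
Then b = ((-23) − 14·(-37/31))/5 = -39/31.

m = -1.1935, b = -1.2581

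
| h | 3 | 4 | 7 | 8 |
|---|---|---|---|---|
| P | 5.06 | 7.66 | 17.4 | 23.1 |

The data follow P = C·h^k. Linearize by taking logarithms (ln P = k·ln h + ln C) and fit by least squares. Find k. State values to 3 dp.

k = 1.522

Taking logs, ln P = k·ln h + ln C, so regress ln P on ln h.
Σln h = 6.5103, Σ(ln h)² = 11.2394, Σln P = 9.6537, Σln h·ln P = 16.6913.
Equations: 11.2394·k + 6.5103·ln C = 16.6913;  6.5103·k + 4·ln C = 9.6537.
Δ = 11.2394·4 − (6.5103)² = 2.5742; k = (16.6913·4 − 6.5103·9.6537)/2.5742 = 1.52176, ln C = (11.2394·9.6537 − 6.5103·16.6913)/2.5742 = -0.06333.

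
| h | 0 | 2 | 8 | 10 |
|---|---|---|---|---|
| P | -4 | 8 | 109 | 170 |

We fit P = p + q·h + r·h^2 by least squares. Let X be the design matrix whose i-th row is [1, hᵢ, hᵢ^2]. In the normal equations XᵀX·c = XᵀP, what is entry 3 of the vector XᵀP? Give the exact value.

Entry 3 ↔ basis h^2, so (XᵀP)_{3} = Σᵢ (h^2)·Pᵢ = (0)·(-4) + (4)·(8) + (64)·(109) + (100)·(170) = 24008.

24008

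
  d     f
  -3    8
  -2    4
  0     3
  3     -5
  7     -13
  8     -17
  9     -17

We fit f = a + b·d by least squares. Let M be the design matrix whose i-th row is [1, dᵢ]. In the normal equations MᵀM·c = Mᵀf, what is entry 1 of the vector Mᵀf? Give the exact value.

-37

Entry 1 ↔ basis 1, so (Mᵀf)_{1} = Σᵢ fᵢ = (1)·(8) + (1)·(4) + (1)·(3) + (1)·(-5) + (1)·(-13) + (1)·(-17) + (1)·(-17) = -37.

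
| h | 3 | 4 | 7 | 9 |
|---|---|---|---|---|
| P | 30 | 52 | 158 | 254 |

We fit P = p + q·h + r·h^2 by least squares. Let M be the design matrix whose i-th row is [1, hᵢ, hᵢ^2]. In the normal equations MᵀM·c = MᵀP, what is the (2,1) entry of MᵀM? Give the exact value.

23

Row 2 ↔ basis h, column 1 ↔ basis 1, so (MᵀM)_{2,1} = Σᵢ h = (3)·(1) + (4)·(1) + (7)·(1) + (9)·(1) = 23.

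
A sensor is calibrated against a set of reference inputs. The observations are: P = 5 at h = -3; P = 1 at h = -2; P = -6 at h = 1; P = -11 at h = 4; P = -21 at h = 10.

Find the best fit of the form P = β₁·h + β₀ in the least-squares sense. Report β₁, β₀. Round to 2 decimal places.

β₁ = -1.94, β₀ = -2.53

Compute the Gram sums: Σh·h = 130, Σh = 10, Σ1 = 5.
Moment sums: Σh·P = -277, ΣP = -32.
So AᵀA·[β₁, β₀]ᵀ = AᵀP: [[130, 10]; [10, 5]]·[β₁, β₀]ᵀ = [-277, -32]ᵀ.
Determinant 130·5 − 10² = 550.
β₁ = ((-277)·5 − 10·(-32))/550 = -213/110; β₀ = (130·(-32) − 10·(-277))/550 = -139/55.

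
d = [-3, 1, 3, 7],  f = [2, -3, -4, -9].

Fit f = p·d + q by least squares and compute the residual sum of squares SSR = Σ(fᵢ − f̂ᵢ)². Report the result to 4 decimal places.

Sums needed: Σd·d = 68, Σd = 8, Σ1 = 4.
Moment sums: Σd·f = -84, Σf = -14.
So XᵀX·[p, q]ᵀ = Xᵀf: [[68, 8]; [8, 4]]·[p, q]ᵀ = [-84, -14]ᵀ.
Δ = 68·4 − 8² = 208.
p = ((-84)·4 − 8·(-14))/208 = -14/13; q = (68·(-14) − 8·(-84))/208 = -35/26.
Residuals: 3/26, -15/26, 15/26, -3/26; SSR = 9/13.

SSR = 0.6923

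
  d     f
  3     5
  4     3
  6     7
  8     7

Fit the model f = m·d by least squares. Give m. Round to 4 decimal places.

Compute the Gram sums: Σd·d = 125.
Right-hand side: Σd·f = 125.
AᵀA·[m]ᵀ = Aᵀf becomes [[125]]·[m]ᵀ = [125]ᵀ.
m = 125/125 = 1.

m = 1.0000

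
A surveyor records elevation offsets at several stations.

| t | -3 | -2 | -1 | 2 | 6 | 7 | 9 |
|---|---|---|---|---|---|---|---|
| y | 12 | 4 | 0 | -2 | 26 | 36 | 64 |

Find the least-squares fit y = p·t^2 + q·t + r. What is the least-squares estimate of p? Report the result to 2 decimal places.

Forming XᵀX = [[10372, 1260, 184]; [1260, 184, 18]; [184, 18, 7]] and Xᵀy = [8000, 936, 140]ᵀ gives XᵀX·[p, q, r]ᵀ = Xᵀy.
Row-reducing yields p = 10332/10439, q = -15372/10439, r = -2116/949.

p = 0.99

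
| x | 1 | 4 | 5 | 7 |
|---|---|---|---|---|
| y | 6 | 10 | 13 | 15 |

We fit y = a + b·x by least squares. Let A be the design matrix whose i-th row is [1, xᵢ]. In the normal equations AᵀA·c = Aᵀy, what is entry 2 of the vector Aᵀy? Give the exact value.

216

Entry 2 ↔ basis x, so (Aᵀy)_{2} = Σᵢ (x)·yᵢ = (1)·(6) + (4)·(10) + (5)·(13) + (7)·(15) = 216.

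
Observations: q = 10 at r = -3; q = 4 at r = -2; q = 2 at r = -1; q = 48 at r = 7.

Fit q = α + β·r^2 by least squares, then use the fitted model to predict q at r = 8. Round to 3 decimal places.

Compute the Gram sums: Σ1 = 4, Σr^2 = 63, Σr^2·r^2 = 2499.
And Σq = 64, Σr^2·q = 2460.
So XᵀX·[α, β]ᵀ = Xᵀq: [[4, 63]; [63, 2499]]·[α, β]ᵀ = [64, 2460]ᵀ.
Eliminating β: 2499·(row 1) − 63·(row 2) gives 6027·α = 2499·64 − 63·2460 = 4956, so α = 236/287.
Then β = (2460 − 63·(236/287))/2499 = 1936/2009.
At r = 8: q̂ = (236/287)·(1) + (1936/2009)·(64) = 125556/2009.

q̂ = 62.497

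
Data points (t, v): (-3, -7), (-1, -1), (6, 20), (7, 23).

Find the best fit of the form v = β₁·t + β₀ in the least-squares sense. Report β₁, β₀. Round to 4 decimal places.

β₁ = 3.0000, β₀ = 2.0000

From the data, Σt·t = 95, Σt = 9, Σ1 = 4.
And Σt·v = 303, Σv = 35.
XᵀX·[β₁, β₀]ᵀ = Xᵀv becomes [[95, 9]; [9, 4]]·[β₁, β₀]ᵀ = [303, 35]ᵀ.
Eliminating β₀: 4·(row 1) − 9·(row 2) gives 299·β₁ = 4·303 − 9·35 = 897, so β₁ = 3.
Then β₀ = (35 − 9·3)/4 = 2.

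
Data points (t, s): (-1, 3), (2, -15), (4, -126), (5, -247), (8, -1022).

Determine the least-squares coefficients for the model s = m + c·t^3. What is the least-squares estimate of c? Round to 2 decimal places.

Forming XᵀX = [[5, 708]; [708, 281930]] and Xᵀs = [-1407, -562326]ᵀ gives XᵀX·[m, c]ᵀ = Xᵀs.
Eliminating c: 281930·(row 1) − 708·(row 2) gives 908386·m = 281930·(-1407) − 708·(-562326) = 1451298, so m = 725649/454193.
Then c = ((-562326) − 708·(725649/454193))/281930 = -907737/454193.

c = -2.00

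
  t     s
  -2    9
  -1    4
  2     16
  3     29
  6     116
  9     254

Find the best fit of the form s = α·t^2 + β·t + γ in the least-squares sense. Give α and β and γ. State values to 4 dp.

α = 3.0012, β = 1.1532, γ = 0.5393

From the data, Σt^2·t^2 = 7971, Σt^2·t = 971, Σt^2 = 135, Σt·t = 135, Σt = 17, Σ1 = 6.
For Xᵀs: Σt^2·s = 25115, Σt·s = 3079, Σs = 428.
Row-reducing yields α = 246277/82060, β = 8603/7460, γ = 22127/41030.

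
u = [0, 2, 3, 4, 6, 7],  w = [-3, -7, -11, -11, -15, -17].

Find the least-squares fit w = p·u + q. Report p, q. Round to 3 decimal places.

p = -1.960, q = -3.480

Entries of MᵀM: Σu·u = 114, Σu = 22, Σ1 = 6.
For Mᵀw: Σu·w = -300, Σw = -64.
Normal equations: [[114, 22]; [22, 6]]·[p, q]ᵀ = [-300, -64]ᵀ.
det = 114·6 − 22² = 200.
p = ((-300)·6 − 22·(-64))/200 = -49/25; q = (114·(-64) − 22·(-300))/200 = -87/25.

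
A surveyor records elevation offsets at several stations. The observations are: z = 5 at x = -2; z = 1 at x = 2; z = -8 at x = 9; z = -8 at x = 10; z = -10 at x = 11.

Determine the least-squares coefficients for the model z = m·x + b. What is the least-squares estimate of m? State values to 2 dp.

From the data, Σx·x = 310, Σx = 30, Σ1 = 5.
And Σx·z = -270, Σz = -20.
MᵀM·[m, b]ᵀ = Mᵀz becomes [[310, 30]; [30, 5]]·[m, b]ᵀ = [-270, -20]ᵀ.
det = 310·5 − 30² = 650.
m = ((-270)·5 − 30·(-20))/650 = -15/13; b = (310·(-20) − 30·(-270))/650 = 38/13.

m = -1.15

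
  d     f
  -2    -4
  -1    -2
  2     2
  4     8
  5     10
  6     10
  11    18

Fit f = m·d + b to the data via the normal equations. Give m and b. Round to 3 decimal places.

Sums needed: Σd·d = 207, Σd = 25, Σ1 = 7.
Moment sums: Σd·f = 354, Σf = 42.
AᵀA·[m, b]ᵀ = Aᵀf becomes [[207, 25]; [25, 7]]·[m, b]ᵀ = [354, 42]ᵀ.
det = 207·7 − 25² = 824.
m = (354·7 − 25·42)/824 = 357/206; b = (207·42 − 25·354)/824 = -39/206.

m = 1.733, b = -0.189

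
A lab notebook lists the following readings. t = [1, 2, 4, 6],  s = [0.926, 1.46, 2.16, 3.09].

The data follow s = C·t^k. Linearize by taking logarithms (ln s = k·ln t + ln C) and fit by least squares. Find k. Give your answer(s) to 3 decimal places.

Linearized form: ln s = k·ln t + ln C. From the 4 transformed points,
XᵀX = [[5.6127, 3.8712]; [3.8712, 4]], rhs = [3.3513, 2.1998]ᵀ  (here Σln t = 3.8712, Σ(ln t)² = 5.6127, Σln s = 2.1998, Σln t·ln s = 3.3513).
Slope k = (n·Σln t·ln s − Σln t·Σln s)/(n·Σ(ln t)² − (Σln t)²) = (4·3.3513 − 3.8712·2.1998)/7.4645 = 0.65501; ln C = (Σln s − k·Σln t)/n = -0.08396.

k = 0.655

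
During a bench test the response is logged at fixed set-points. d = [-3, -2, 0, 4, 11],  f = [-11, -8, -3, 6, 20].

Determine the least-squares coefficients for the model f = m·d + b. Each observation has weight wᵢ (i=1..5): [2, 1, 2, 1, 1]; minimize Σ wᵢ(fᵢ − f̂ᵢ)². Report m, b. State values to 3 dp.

Entries of XᵀWX: Σwᵢ·d·d = 159, Σwᵢ·d = 7, Σwᵢ·1 = 7.
For XᵀWf: Σwᵢ·d·f = 326, Σwᵢ·f = -10.
Eliminating b: 7·(row 1) − 7·(row 2) gives 1064·m = 7·326 − 7·(-10) = 2352, so m = 42/19.
Then b = ((-10) − 7·(42/19))/7 = -484/133.

m = 2.211, b = -3.639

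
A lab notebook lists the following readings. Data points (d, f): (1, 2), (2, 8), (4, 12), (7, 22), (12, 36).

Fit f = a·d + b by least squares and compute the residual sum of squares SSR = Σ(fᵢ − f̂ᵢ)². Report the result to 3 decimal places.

SSR = 5.198

The normal system MᵀM·[a, b]ᵀ = Mᵀf is [[214, 26]; [26, 5]]·[a, b]ᵀ = [652, 80]ᵀ.
Eliminating b: 5·(row 1) − 26·(row 2) gives 394·a = 5·652 − 26·80 = 1180, so a = 590/197.
Then b = (80 − 26·(590/197))/5 = 84/197.
Residuals: -280/197, 312/197, -80/197, 120/197, -72/197; SSR = 1024/197.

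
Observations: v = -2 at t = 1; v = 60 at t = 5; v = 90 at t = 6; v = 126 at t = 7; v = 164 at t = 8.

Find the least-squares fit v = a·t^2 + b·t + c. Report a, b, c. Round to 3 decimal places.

The normal system XᵀX·[a, b, c]ᵀ = Xᵀv is [[8419, 1197, 175]; [1197, 175, 27]; [175, 27, 5]]·[a, b, c]ᵀ = [21408, 3032, 438]ᵀ.
Solving the 3×3 system (Gaussian elimination) gives a = 11805/4351, b = -2521/4351, c = -18414/4351.

a = 2.713, b = -0.579, c = -4.232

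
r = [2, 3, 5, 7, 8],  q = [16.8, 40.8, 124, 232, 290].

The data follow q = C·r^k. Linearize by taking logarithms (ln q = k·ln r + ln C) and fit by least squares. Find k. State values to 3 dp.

k = 2.067

With ln qᵢ as the transformed response and ln rᵢ as the regressor:
Σln r = 7.4265, Σ(ln r)² = 12.3883, Σln q = 22.4670, Σln r·ln q = 36.1770.
Equations: 12.3883·k + 7.4265·ln C = 36.1770;  7.4265·k + 5·ln C = 22.4670.
Solving (det = 6.7880): k = 2.06733, ln C = 1.42277.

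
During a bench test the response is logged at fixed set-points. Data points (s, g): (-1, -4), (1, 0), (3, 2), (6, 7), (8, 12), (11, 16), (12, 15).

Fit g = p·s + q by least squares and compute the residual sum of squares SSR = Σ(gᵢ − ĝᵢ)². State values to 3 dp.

Normal-equation sums: Σs·s = 376, Σs = 40, Σ1 = 7.
Right-hand side: Σs·g = 504, Σg = 48.
So AᵀA·[p, q]ᵀ = Aᵀg: [[376, 40]; [40, 7]]·[p, q]ᵀ = [504, 48]ᵀ.
Δ = 376·7 − 40² = 1032.
p = (504·7 − 40·48)/1032 = 67/43; q = (376·48 − 40·504)/1032 = -88/43.
Residuals: -17/43, 21/43, -27/43, -13/43, 68/43, 39/43, -71/43; SSR = 298/43.

SSR = 6.930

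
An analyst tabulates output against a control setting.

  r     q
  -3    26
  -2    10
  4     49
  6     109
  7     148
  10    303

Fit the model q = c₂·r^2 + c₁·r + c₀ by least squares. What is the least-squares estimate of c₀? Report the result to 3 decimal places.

From the data, Σr^2·r^2 = 14050, Σr^2·r = 1588, Σr^2 = 214, Σr·r = 214, Σr = 22, Σ1 = 6.
And Σr^2·q = 42534, Σr·q = 4818, Σq = 645.
So MᵀM·[c₂, c₁, c₀]ᵀ = Mᵀq: [[14050, 1588, 214]; [1588, 214, 22]; [214, 22, 6]]·[c₂, c₁, c₀]ᵀ = [42534, 4818, 645]ᵀ.
Inverting the 3×3 Gram matrix, [c₂, c₁, c₀]ᵀ = [63329/21030, 26711/105150, -29329/35050]ᵀ.

c₀ = -0.837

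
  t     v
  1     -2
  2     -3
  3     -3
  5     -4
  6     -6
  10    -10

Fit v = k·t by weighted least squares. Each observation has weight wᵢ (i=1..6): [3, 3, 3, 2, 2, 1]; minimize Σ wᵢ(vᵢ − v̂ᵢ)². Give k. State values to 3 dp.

From the data, Σwᵢ·t·t = 264.
For XᵀWv: Σwᵢ·t·v = -263.
Hence k = -263 / 264 ≈ -0.996212.

k = -0.996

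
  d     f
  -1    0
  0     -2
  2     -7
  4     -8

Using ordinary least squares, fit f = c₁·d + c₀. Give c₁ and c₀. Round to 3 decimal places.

Normal-equation sums: Σd·d = 21, Σd = 5, Σ1 = 4.
And Σd·f = -46, Σf = -17.
AᵀA·[c₁, c₀]ᵀ = Aᵀf becomes [[21, 5]; [5, 4]]·[c₁, c₀]ᵀ = [-46, -17]ᵀ.
Determinant 21·4 − 5² = 59.
c₁ = ((-46)·4 − 5·(-17))/59 = -99/59; c₀ = (21·(-17) − 5·(-46))/59 = -127/59.

c₁ = -1.678, c₀ = -2.153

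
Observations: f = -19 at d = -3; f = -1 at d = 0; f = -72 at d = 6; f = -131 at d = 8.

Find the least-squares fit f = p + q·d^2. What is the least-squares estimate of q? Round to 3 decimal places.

With design matrix M, MᵀM = [[4, 109]; [109, 5473]] and Mᵀf = [-223, -11147]ᵀ.
Eliminating q: 5473·(row 1) − 109·(row 2) gives 10011·p = 5473·(-223) − 109·(-11147) = -5456, so p = -5456/10011.
Then q = ((-11147) − 109·(-5456/10011))/5473 = -20281/10011.

q = -2.026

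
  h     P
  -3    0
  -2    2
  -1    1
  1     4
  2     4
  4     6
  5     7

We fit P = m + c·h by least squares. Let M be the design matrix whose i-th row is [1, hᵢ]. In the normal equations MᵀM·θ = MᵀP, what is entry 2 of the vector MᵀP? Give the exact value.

66

Entry 2 ↔ basis h, so (MᵀP)_{2} = Σᵢ (h)·Pᵢ = (-3)·(0) + (-2)·(2) + (-1)·(1) + (1)·(4) + (2)·(4) + (4)·(6) + (5)·(7) = 66.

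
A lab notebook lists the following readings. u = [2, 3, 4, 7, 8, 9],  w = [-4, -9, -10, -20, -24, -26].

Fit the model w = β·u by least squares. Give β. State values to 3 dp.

AᵀA·[β]ᵀ = Aᵀw reads: 223·β = -641.
β = (-641)/223 = -2.87444.

β = -2.874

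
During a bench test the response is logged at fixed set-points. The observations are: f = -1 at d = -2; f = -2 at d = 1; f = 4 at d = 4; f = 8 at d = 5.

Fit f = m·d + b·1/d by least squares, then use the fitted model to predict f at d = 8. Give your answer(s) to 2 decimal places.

f̂ = 11.88

The normal system XᵀX·[m, b]ᵀ = Xᵀf is [[46, 4]; [4, 541/400]]·[m, b]ᵀ = [56, 11/10]ᵀ.
det = 46·(541/400) − 4² = 9243/200.
m = (56·(541/400) − 4·(11/10))/(9243/200) = 4756/3081; b = (46·(11/10) − 4·56)/(9243/200) = -11560/3081.
At d = 8: f̂ = (4756/3081)·(8) + (-11560/3081)·(1/8) = 12201/1027.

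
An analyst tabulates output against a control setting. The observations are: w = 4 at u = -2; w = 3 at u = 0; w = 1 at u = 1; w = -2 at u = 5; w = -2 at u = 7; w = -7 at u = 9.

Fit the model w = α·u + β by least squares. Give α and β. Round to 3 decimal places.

With design matrix X, XᵀX = [[160, 20]; [20, 6]] and Xᵀw = [-94, -3]ᵀ.
Eliminating β: 6·(row 1) − 20·(row 2) gives 560·α = 6·(-94) − 20·(-3) = -504, so α = -9/10.
Then β = ((-3) − 20·(-9/10))/6 = 5/2.

α = -0.900, β = 2.500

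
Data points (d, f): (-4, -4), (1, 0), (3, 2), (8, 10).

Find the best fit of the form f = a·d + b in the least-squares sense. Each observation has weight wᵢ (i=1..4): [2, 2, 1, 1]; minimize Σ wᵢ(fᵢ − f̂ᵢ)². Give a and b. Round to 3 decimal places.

a = 1.115, b = -0.263

The normal system MᵀWM·[a, b]ᵀ = MᵀWf is [[107, 5]; [5, 6]]·[a, b]ᵀ = [118, 4]ᵀ.
Eliminating b: 6·(row 1) − 5·(row 2) gives 617·a = 6·118 − 5·4 = 688, so a = 688/617.
Then b = (4 − 5·(688/617))/6 = -162/617.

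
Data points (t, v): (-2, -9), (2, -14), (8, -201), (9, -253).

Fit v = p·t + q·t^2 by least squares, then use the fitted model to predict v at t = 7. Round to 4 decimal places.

v̂ = -155.0329

With design matrix M, MᵀM = [[153, 1241]; [1241, 10689]] and Mᵀv = [-3895, -33449]ᵀ.
Eliminating q: 10689·(row 1) − 1241·(row 2) gives 95336·p = 10689·(-3895) − 1241·(-33449) = -123446, so p = -61723/47668.
Then q = ((-33449) − 1241·(-61723/47668))/10689 = -8353/2804.
At t = 7: v̂ = (-61723/47668)·(7) + (-8353/2804)·(49) = -3695055/23834.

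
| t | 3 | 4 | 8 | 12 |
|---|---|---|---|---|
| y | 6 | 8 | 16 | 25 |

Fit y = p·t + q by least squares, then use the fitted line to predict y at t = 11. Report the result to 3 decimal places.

ŷ = 22.690

The normal equations are: 233·p + 27·q = 478;  27·p + 4·q = 55.
(Σt·t = 233, Σt = 27, Σ1 = 4, Σt·y = 478, Σy = 55.)
Determinant 233·4 − 27² = 203.
p = (478·4 − 27·55)/203 = 61/29; q = (233·55 − 27·478)/203 = -13/29.
At t = 11: ŷ = (61/29)·(11) + (-13/29)·(1) = 658/29.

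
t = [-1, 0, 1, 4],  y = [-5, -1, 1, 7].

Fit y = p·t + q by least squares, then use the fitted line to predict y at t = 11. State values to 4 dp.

ŷ = 23.3571

Forming AᵀA = [[18, 4]; [4, 4]] and Aᵀy = [34, 2]ᵀ gives AᵀA·[p, q]ᵀ = Aᵀy.
Determinant 18·4 − 4² = 56.
p = (34·4 − 4·2)/56 = 16/7; q = (18·2 − 4·34)/56 = -25/14.
At t = 11: ŷ = (16/7)·(11) + (-25/14)·(1) = 327/14.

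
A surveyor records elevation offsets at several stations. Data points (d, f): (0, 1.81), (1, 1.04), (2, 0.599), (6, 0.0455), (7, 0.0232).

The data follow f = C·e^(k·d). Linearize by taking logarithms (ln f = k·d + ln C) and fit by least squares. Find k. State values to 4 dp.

k = -0.6269

Taking logs, ln f = k·d + ln C, so regress ln f on d.
Sums: Σd = 16.0000, Σ(d)² = 90.0000, Σln f = -6.7336, Σd·ln f = -45.8712.
Normal system: [[90.0000, 16.0000]; [16.0000, 5]]·[k, ln C]ᵀ = [-45.8712, -6.7336]ᵀ.
Slope k = (n·Σd·ln f − Σd·Σln f)/(n·Σ(d)² − (Σd)²) = (5·-45.8712 − 16.0000·-6.7336)/194.0000 = -0.62690; ln C = (Σln f − k·Σd)/n = 0.65936.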